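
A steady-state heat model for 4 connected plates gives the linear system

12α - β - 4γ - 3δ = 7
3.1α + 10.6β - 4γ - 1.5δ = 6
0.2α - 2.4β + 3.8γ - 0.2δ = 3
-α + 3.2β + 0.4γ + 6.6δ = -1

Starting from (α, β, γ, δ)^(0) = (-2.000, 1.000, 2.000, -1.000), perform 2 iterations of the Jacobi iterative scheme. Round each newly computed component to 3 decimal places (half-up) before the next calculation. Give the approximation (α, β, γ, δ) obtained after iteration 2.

Iteration 1:
  α = (7 - (-1)·1.000 - (-4)·2.000 - (-3)·-1.000) / (12) = 1.083
  β = (6 - (3.1)·-2.000 - (-4)·2.000 - (-1.5)·-1.000) / (10.6) = 1.764
  γ = (3 - (0.2)·-2.000 - (-2.4)·1.000 - (-0.2)·-1.000) / (3.8) = 1.474
  δ = (-1 - (-1)·-2.000 - (3.2)·1.000 - (0.4)·2.000) / (6.6) = -1.061
Iteration 2:
  α = (7 - (-1)·1.764 - (-4)·1.474 - (-3)·-1.061) / (12) = 0.956
  β = (6 - (3.1)·1.083 - (-4)·1.474 - (-1.5)·-1.061) / (10.6) = 0.655
  γ = (3 - (0.2)·1.083 - (-2.4)·1.764 - (-0.2)·-1.061) / (3.8) = 1.791
  δ = (-1 - (-1)·1.083 - (3.2)·1.764 - (0.4)·1.474) / (6.6) = -0.932

(0.956, 0.655, 1.791, -0.932)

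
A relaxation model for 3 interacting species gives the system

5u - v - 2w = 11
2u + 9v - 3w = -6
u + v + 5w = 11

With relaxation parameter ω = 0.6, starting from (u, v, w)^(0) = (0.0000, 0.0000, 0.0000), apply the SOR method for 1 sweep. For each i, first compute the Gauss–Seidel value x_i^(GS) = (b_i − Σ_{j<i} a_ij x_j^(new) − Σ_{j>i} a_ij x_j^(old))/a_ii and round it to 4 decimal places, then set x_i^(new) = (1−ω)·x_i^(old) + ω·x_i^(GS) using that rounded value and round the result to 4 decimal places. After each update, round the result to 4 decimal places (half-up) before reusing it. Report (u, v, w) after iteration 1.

(1.3200, -0.5760, 1.2307)

Iteration 1:
  u: GS value = (11 - (-1)·0.0000 - (-2)·0.0000) / (5) = 2.2000;  u ← (1−ω)·0.0000 + ω·2.2000 = 1.3200
  v: GS value = (-6 - (2)·1.3200 - (-3)·0.0000) / (9) = -0.9600;  v ← (1−ω)·0.0000 + ω·-0.9600 = -0.5760
  w: GS value = (11 - (1)·1.3200 - (1)·-0.5760) / (5) = 2.0512;  w ← (1−ω)·0.0000 + ω·2.0512 = 1.2307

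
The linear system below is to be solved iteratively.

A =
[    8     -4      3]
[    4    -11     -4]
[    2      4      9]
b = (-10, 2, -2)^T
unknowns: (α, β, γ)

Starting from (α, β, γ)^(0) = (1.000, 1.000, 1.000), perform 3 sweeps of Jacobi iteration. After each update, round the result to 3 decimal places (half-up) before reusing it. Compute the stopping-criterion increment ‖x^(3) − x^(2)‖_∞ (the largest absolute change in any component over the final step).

0.417

Iteration 1:
  α = (-10 - (-4)·1.000 - (3)·1.000) / (8) = -1.125
  β = (2 - (4)·1.000 - (-4)·1.000) / (-11) = -0.182
  γ = (-2 - (2)·1.000 - (4)·1.000) / (9) = -0.889
Iteration 2:
  α = (-10 - (-4)·-0.182 - (3)·-0.889) / (8) = -1.008
  β = (2 - (4)·-1.125 - (-4)·-0.889) / (-11) = -0.268
  γ = (-2 - (2)·-1.125 - (4)·-0.182) / (9) = 0.109
Iteration 3:
  α = (-10 - (-4)·-0.268 - (3)·0.109) / (8) = -1.425
  β = (2 - (4)·-1.008 - (-4)·0.109) / (-11) = -0.588
  γ = (-2 - (2)·-1.008 - (4)·-0.268) / (9) = 0.121
Change: (-0.417, -0.320, 0.012) → max |·| = 0.417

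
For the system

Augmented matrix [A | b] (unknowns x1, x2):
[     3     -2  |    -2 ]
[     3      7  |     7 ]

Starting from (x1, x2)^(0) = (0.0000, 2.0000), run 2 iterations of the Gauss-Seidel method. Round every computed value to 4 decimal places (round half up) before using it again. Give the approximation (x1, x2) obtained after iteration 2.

(-0.1905, 1.0816)

Iteration 1:
  x1 = (-2 - (-2)·2.0000) / (3) = 0.6667
  x2 = (7 - (3)·0.6667) / (7) = 0.7143
Iteration 2:
  x1 = (-2 - (-2)·0.7143) / (3) = -0.1905
  x2 = (7 - (3)·-0.1905) / (7) = 1.0816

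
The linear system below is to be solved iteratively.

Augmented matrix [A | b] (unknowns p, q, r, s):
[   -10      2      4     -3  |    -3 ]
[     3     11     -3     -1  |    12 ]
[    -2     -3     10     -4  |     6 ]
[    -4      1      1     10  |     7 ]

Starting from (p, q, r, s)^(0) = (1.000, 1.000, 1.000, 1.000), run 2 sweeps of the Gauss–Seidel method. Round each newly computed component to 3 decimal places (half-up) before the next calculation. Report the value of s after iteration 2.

Iteration 1:
  p = (-3 - (2)·1.000 - (4)·1.000 - (-3)·1.000) / (-10) = 0.600
  q = (12 - (3)·0.600 - (-3)·1.000 - (-1)·1.000) / (11) = 1.291
  r = (6 - (-2)·0.600 - (-3)·1.291 - (-4)·1.000) / (10) = 1.507
  s = (7 - (-4)·0.600 - (1)·1.291 - (1)·1.507) / (10) = 0.660
Iteration 2:
  p = (-3 - (2)·1.291 - (4)·1.507 - (-3)·0.660) / (-10) = 0.963
  q = (12 - (3)·0.963 - (-3)·1.507 - (-1)·0.660) / (11) = 1.299
  r = (6 - (-2)·0.963 - (-3)·1.299 - (-4)·0.660) / (10) = 1.446
  s = (7 - (-4)·0.963 - (1)·1.299 - (1)·1.446) / (10) = 0.811

0.811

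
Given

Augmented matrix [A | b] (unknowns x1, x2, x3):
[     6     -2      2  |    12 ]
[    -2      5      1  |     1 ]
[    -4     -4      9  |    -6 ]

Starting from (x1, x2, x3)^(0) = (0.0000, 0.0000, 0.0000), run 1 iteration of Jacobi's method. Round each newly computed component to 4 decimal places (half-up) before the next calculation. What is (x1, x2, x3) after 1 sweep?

Iteration 1:
  x1 = (12 - (-2)·0.0000 - (2)·0.0000) / (6) = 2.0000
  x2 = (1 - (-2)·0.0000 - (1)·0.0000) / (5) = 0.2000
  x3 = (-6 - (-4)·0.0000 - (-4)·0.0000) / (9) = -0.6667

(2.0000, 0.2000, -0.6667)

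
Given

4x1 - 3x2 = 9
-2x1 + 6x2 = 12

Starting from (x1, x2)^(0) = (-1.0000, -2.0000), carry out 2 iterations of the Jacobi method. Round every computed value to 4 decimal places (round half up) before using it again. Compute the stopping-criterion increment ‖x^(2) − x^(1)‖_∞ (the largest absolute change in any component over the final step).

Iteration 1:
  x1 = (9 - (-3)·-2.0000) / (4) = 0.7500
  x2 = (12 - (-2)·-1.0000) / (6) = 1.6667
Iteration 2:
  x1 = (9 - (-3)·1.6667) / (4) = 3.5000
  x2 = (12 - (-2)·0.7500) / (6) = 2.2500
Change: (2.7500, 0.5833) → max |·| = 2.7500

2.7500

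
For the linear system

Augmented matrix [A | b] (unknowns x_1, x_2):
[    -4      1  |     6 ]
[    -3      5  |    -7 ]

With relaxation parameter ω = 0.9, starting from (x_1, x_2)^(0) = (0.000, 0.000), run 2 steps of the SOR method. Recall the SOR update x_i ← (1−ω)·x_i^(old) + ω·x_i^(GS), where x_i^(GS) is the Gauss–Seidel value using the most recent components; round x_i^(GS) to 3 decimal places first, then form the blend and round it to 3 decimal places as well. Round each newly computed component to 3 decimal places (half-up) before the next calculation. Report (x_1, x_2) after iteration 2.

Iteration 1:
  x_1: GS value = (6 - (1)·0.000) / (-4) = -1.500;  x_1 ← (1−ω)·0.000 + ω·-1.500 = -1.350
  x_2: GS value = (-7 - (-3)·-1.350) / (5) = -2.210;  x_2 ← (1−ω)·0.000 + ω·-2.210 = -1.989
Iteration 2:
  x_1: GS value = (6 - (1)·-1.989) / (-4) = -1.997;  x_1 ← (1−ω)·-1.350 + ω·-1.997 = -1.932
  x_2: GS value = (-7 - (-3)·-1.932) / (5) = -2.559;  x_2 ← (1−ω)·-1.989 + ω·-2.559 = -2.502

(-1.932, -2.502)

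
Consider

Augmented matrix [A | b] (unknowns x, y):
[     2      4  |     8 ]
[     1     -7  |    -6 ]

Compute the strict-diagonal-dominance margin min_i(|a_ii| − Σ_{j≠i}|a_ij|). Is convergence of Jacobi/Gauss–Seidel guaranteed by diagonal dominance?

-2

row 1: |2| − (4) = -2
row 2: |-7| − (1) = 6
minimum over rows = -2 → not strictly diagonally dominant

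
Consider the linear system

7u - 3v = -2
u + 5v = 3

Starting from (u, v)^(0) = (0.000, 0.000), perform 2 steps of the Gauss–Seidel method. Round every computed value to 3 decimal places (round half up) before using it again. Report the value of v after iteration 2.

Iteration 1:
  u = (-2 - (-3)·0.000) / (7) = -0.286
  v = (3 - (1)·-0.286) / (5) = 0.657
Iteration 2:
  u = (-2 - (-3)·0.657) / (7) = -0.004
  v = (3 - (1)·-0.004) / (5) = 0.601

0.601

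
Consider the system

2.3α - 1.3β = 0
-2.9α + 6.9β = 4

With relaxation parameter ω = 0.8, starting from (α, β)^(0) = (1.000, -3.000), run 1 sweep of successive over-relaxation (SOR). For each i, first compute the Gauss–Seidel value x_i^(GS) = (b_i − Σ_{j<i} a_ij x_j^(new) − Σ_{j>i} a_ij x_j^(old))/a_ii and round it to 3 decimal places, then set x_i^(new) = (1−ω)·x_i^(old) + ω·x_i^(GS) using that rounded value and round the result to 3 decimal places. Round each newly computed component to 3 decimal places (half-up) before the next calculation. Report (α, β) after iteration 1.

(-1.157, -0.526)

Iteration 1:
  α: GS value = (0 - (-1.3)·-3.000) / (2.3) = -1.696;  α ← (1−ω)·1.000 + ω·-1.696 = -1.157
  β: GS value = (4 - (-2.9)·-1.157) / (6.9) = 0.093;  β ← (1−ω)·-3.000 + ω·0.093 = -0.526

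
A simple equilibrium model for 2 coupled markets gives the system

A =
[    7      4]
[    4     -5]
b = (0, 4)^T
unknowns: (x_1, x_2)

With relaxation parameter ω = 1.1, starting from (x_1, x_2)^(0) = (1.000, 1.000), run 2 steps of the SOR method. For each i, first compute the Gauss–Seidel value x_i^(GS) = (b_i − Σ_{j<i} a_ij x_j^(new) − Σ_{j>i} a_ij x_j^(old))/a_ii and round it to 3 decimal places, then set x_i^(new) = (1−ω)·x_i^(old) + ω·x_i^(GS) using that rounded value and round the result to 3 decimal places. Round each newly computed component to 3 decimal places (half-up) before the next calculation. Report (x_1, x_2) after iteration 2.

(1.091, 0.242)

Iteration 1:
  x_1: GS value = (0 - (4)·1.000) / (7) = -0.571;  x_1 ← (1−ω)·1.000 + ω·-0.571 = -0.728
  x_2: GS value = (4 - (4)·-0.728) / (-5) = -1.382;  x_2 ← (1−ω)·1.000 + ω·-1.382 = -1.620
Iteration 2:
  x_1: GS value = (0 - (4)·-1.620) / (7) = 0.926;  x_1 ← (1−ω)·-0.728 + ω·0.926 = 1.091
  x_2: GS value = (4 - (4)·1.091) / (-5) = 0.073;  x_2 ← (1−ω)·-1.620 + ω·0.073 = 0.242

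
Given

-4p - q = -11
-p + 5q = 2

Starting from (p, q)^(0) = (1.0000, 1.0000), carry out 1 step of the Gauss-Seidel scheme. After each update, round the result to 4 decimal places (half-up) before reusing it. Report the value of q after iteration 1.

0.9000

Iteration 1:
  p = (-11 - (-1)·1.0000) / (-4) = 2.5000
  q = (2 - (-1)·2.5000) / (5) = 0.9000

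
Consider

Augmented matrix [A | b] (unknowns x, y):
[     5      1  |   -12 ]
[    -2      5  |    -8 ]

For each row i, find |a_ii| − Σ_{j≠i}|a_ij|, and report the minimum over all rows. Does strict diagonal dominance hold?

row 1: |5| − (1) = 4
row 2: |5| − (2) = 3
minimum over rows = 3 → strictly diagonally dominant (convergence guaranteed)

3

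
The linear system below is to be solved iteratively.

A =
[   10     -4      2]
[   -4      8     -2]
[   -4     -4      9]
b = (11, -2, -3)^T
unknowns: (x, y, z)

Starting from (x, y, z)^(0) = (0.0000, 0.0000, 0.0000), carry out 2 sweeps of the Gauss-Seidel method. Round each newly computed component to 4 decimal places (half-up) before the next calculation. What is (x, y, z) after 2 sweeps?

Iteration 1:
  x = (11 - (-4)·0.0000 - (2)·0.0000) / (10) = 1.1000
  y = (-2 - (-4)·1.1000 - (-2)·0.0000) / (8) = 0.3000
  z = (-3 - (-4)·1.1000 - (-4)·0.3000) / (9) = 0.2889
Iteration 2:
  x = (11 - (-4)·0.3000 - (2)·0.2889) / (10) = 1.1622
  y = (-2 - (-4)·1.1622 - (-2)·0.2889) / (8) = 0.4033
  z = (-3 - (-4)·1.1622 - (-4)·0.4033) / (9) = 0.3624

(1.1622, 0.4033, 0.3624)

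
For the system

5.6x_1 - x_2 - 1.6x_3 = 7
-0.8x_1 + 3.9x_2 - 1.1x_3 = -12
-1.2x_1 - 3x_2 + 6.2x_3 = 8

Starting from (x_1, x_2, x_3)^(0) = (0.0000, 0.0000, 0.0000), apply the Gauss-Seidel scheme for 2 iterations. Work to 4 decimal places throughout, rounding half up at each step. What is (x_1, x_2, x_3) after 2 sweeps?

(0.7942, -2.8668, 0.0569)

Iteration 1:
  x_1 = (7 - (-1)·0.0000 - (-1.6)·0.0000) / (5.6) = 1.2500
  x_2 = (-12 - (-0.8)·1.2500 - (-1.1)·0.0000) / (3.9) = -2.8205
  x_3 = (8 - (-1.2)·1.2500 - (-3)·-2.8205) / (6.2) = 0.1675
Iteration 2:
  x_1 = (7 - (-1)·-2.8205 - (-1.6)·0.1675) / (5.6) = 0.7942
  x_2 = (-12 - (-0.8)·0.7942 - (-1.1)·0.1675) / (3.9) = -2.8668
  x_3 = (8 - (-1.2)·0.7942 - (-3)·-2.8668) / (6.2) = 0.0569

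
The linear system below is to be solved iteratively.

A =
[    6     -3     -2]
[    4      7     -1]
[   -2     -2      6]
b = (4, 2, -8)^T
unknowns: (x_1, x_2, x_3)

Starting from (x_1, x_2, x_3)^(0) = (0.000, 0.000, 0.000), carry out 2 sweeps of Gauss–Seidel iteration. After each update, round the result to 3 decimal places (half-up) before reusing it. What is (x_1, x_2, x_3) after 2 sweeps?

Iteration 1:
  x_1 = (4 - (-3)·0.000 - (-2)·0.000) / (6) = 0.667
  x_2 = (2 - (4)·0.667 - (-1)·0.000) / (7) = -0.095
  x_3 = (-8 - (-2)·0.667 - (-2)·-0.095) / (6) = -1.143
Iteration 2:
  x_1 = (4 - (-3)·-0.095 - (-2)·-1.143) / (6) = 0.238
  x_2 = (2 - (4)·0.238 - (-1)·-1.143) / (7) = -0.014
  x_3 = (-8 - (-2)·0.238 - (-2)·-0.014) / (6) = -1.259

(0.238, -0.014, -1.259)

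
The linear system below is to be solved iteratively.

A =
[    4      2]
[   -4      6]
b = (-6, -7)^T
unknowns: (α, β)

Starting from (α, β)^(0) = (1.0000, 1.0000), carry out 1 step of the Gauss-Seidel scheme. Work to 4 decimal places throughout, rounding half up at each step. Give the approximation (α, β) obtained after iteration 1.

Iteration 1:
  α = (-6 - (2)·1.0000) / (4) = -2.0000
  β = (-7 - (-4)·-2.0000) / (6) = -2.5000

(-2.0000, -2.5000)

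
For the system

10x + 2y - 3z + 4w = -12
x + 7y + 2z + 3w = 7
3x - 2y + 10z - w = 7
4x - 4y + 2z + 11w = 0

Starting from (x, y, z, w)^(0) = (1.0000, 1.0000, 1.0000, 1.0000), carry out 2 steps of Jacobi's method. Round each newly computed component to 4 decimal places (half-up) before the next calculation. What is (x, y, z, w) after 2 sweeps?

(-0.9459, 1.0922, 1.1604, 0.4701)

Iteration 1:
  x = (-12 - (2)·1.0000 - (-3)·1.0000 - (4)·1.0000) / (10) = -1.5000
  y = (7 - (1)·1.0000 - (2)·1.0000 - (3)·1.0000) / (7) = 0.1429
  z = (7 - (3)·1.0000 - (-2)·1.0000 - (-1)·1.0000) / (10) = 0.7000
  w = (0 - (4)·1.0000 - (-4)·1.0000 - (2)·1.0000) / (11) = -0.1818
Iteration 2:
  x = (-12 - (2)·0.1429 - (-3)·0.7000 - (4)·-0.1818) / (10) = -0.9459
  y = (7 - (1)·-1.5000 - (2)·0.7000 - (3)·-0.1818) / (7) = 1.0922
  z = (7 - (3)·-1.5000 - (-2)·0.1429 - (-1)·-0.1818) / (10) = 1.1604
  w = (0 - (4)·-1.5000 - (-4)·0.1429 - (2)·0.7000) / (11) = 0.4701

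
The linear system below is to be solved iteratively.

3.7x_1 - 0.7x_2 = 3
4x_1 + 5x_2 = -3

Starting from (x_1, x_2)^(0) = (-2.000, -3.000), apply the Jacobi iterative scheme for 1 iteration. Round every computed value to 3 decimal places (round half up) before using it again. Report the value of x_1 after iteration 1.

0.243

Iteration 1:
  x_1 = (3 - (-0.7)·-3.000) / (3.7) = 0.243
  x_2 = (-3 - (4)·-2.000) / (5) = 1.000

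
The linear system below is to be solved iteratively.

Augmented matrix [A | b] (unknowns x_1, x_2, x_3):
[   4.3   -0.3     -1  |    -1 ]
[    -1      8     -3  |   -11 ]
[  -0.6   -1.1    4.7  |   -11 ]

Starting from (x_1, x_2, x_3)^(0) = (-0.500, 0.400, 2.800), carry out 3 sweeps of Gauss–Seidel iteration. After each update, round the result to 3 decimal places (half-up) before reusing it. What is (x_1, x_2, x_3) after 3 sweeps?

(-1.093, -2.634, -3.096)

Iteration 1:
  x_1 = (-1 - (-0.3)·0.400 - (-1)·2.800) / (4.3) = 0.447
  x_2 = (-11 - (-1)·0.447 - (-3)·2.800) / (8) = -0.269
  x_3 = (-11 - (-0.6)·0.447 - (-1.1)·-0.269) / (4.7) = -2.346
Iteration 2:
  x_1 = (-1 - (-0.3)·-0.269 - (-1)·-2.346) / (4.3) = -0.797
  x_2 = (-11 - (-1)·-0.797 - (-3)·-2.346) / (8) = -2.354
  x_3 = (-11 - (-0.6)·-0.797 - (-1.1)·-2.354) / (4.7) = -2.993
Iteration 3:
  x_1 = (-1 - (-0.3)·-2.354 - (-1)·-2.993) / (4.3) = -1.093
  x_2 = (-11 - (-1)·-1.093 - (-3)·-2.993) / (8) = -2.634
  x_3 = (-11 - (-0.6)·-1.093 - (-1.1)·-2.634) / (4.7) = -3.096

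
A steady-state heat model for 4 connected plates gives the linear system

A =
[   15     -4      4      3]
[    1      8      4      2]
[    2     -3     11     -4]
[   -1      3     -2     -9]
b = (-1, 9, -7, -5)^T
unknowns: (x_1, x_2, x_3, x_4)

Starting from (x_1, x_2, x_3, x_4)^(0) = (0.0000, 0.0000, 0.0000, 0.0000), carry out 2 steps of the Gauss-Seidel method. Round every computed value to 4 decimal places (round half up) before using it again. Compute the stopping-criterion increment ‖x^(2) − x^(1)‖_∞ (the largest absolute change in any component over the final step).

Iteration 1:
  x_1 = (-1 - (-4)·0.0000 - (4)·0.0000 - (3)·0.0000) / (15) = -0.0667
  x_2 = (9 - (1)·-0.0667 - (4)·0.0000 - (2)·0.0000) / (8) = 1.1333
  x_3 = (-7 - (2)·-0.0667 - (-3)·1.1333 - (-4)·0.0000) / (11) = -0.3152
  x_4 = (-5 - (-1)·-0.0667 - (3)·1.1333 - (-2)·-0.3152) / (-9) = 1.0108
Iteration 2:
  x_1 = (-1 - (-4)·1.1333 - (4)·-0.3152 - (3)·1.0108) / (15) = 0.1174
  x_2 = (9 - (1)·0.1174 - (4)·-0.3152 - (2)·1.0108) / (8) = 1.0152
  x_3 = (-7 - (2)·0.1174 - (-3)·1.0152 - (-4)·1.0108) / (11) = -0.0133
  x_4 = (-5 - (-1)·0.1174 - (3)·1.0152 - (-2)·-0.0133) / (-9) = 0.8839
Change: (0.1841, -0.1181, 0.3019, -0.1269) → max |·| = 0.3019

0.3019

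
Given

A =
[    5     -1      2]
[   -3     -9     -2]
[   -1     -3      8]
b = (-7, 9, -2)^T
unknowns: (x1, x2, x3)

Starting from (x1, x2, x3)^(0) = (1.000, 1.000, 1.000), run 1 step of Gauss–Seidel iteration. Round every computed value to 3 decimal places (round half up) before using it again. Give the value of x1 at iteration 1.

-1.600

Iteration 1:
  x1 = (-7 - (-1)·1.000 - (2)·1.000) / (5) = -1.600
  x2 = (9 - (-3)·-1.600 - (-2)·1.000) / (-9) = -0.689
  x3 = (-2 - (-1)·-1.600 - (-3)·-0.689) / (8) = -0.708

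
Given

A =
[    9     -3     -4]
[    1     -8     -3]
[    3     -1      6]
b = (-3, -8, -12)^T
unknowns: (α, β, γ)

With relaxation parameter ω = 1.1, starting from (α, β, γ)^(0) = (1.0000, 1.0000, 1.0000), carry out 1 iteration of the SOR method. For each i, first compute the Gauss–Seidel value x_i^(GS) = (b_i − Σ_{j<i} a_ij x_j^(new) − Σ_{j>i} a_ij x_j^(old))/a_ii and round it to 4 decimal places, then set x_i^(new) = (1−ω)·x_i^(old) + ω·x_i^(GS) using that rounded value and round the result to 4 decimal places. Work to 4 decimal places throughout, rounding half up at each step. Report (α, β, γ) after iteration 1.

(0.3888, 0.6410, -2.3964)

Iteration 1:
  α: GS value = (-3 - (-3)·1.0000 - (-4)·1.0000) / (9) = 0.4444;  α ← (1−ω)·1.0000 + ω·0.4444 = 0.3888
  β: GS value = (-8 - (1)·0.3888 - (-3)·1.0000) / (-8) = 0.6736;  β ← (1−ω)·1.0000 + ω·0.6736 = 0.6410
  γ: GS value = (-12 - (3)·0.3888 - (-1)·0.6410) / (6) = -2.0876;  γ ← (1−ω)·1.0000 + ω·-2.0876 = -2.3964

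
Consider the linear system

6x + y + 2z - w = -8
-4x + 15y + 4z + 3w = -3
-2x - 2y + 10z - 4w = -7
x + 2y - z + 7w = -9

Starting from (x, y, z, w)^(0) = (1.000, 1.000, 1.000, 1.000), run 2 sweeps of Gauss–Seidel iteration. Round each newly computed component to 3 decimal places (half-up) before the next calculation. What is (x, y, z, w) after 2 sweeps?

Iteration 1:
  x = (-8 - (1)·1.000 - (2)·1.000 - (-1)·1.000) / (6) = -1.667
  y = (-3 - (-4)·-1.667 - (4)·1.000 - (3)·1.000) / (15) = -1.111
  z = (-7 - (-2)·-1.667 - (-2)·-1.111 - (-4)·1.000) / (10) = -0.856
  w = (-9 - (1)·-1.667 - (2)·-1.111 - (-1)·-0.856) / (7) = -0.852
Iteration 2:
  x = (-8 - (1)·-1.111 - (2)·-0.856 - (-1)·-0.852) / (6) = -1.005
  y = (-3 - (-4)·-1.005 - (4)·-0.856 - (3)·-0.852) / (15) = -0.069
  z = (-7 - (-2)·-1.005 - (-2)·-0.069 - (-4)·-0.852) / (10) = -1.256
  w = (-9 - (1)·-1.005 - (2)·-0.069 - (-1)·-1.256) / (7) = -1.302

(-1.005, -0.069, -1.256, -1.302)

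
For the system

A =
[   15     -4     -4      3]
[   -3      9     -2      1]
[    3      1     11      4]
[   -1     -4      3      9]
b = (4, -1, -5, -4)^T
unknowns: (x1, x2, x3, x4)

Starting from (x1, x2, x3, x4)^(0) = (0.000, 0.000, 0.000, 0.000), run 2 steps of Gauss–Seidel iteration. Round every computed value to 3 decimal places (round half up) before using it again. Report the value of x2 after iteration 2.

Iteration 1:
  x1 = (4 - (-4)·0.000 - (-4)·0.000 - (3)·0.000) / (15) = 0.267
  x2 = (-1 - (-3)·0.267 - (-2)·0.000 - (1)·0.000) / (9) = -0.022
  x3 = (-5 - (3)·0.267 - (1)·-0.022 - (4)·0.000) / (11) = -0.525
  x4 = (-4 - (-1)·0.267 - (-4)·-0.022 - (3)·-0.525) / (9) = -0.250
Iteration 2:
  x1 = (4 - (-4)·-0.022 - (-4)·-0.525 - (3)·-0.250) / (15) = 0.171
  x2 = (-1 - (-3)·0.171 - (-2)·-0.525 - (1)·-0.250) / (9) = -0.143
  x3 = (-5 - (3)·0.171 - (1)·-0.143 - (4)·-0.250) / (11) = -0.397
  x4 = (-4 - (-1)·0.171 - (-4)·-0.143 - (3)·-0.397) / (9) = -0.357

-0.143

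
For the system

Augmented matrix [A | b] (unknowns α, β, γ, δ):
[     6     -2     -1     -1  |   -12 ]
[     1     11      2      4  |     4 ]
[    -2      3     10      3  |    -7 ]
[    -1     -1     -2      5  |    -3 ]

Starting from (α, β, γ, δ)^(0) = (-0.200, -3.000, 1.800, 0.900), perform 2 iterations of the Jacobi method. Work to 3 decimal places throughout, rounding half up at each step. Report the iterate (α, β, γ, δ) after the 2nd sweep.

(-2.196, 0.805, -0.972, -1.209)

Iteration 1:
  α = (-12 - (-2)·-3.000 - (-1)·1.800 - (-1)·0.900) / (6) = -2.550
  β = (4 - (1)·-0.200 - (2)·1.800 - (4)·0.900) / (11) = -0.273
  γ = (-7 - (-2)·-0.200 - (3)·-3.000 - (3)·0.900) / (10) = -0.110
  δ = (-3 - (-1)·-0.200 - (-1)·-3.000 - (-2)·1.800) / (5) = -0.520
Iteration 2:
  α = (-12 - (-2)·-0.273 - (-1)·-0.110 - (-1)·-0.520) / (6) = -2.196
  β = (4 - (1)·-2.550 - (2)·-0.110 - (4)·-0.520) / (11) = 0.805
  γ = (-7 - (-2)·-2.550 - (3)·-0.273 - (3)·-0.520) / (10) = -0.972
  δ = (-3 - (-1)·-2.550 - (-1)·-0.273 - (-2)·-0.110) / (5) = -1.209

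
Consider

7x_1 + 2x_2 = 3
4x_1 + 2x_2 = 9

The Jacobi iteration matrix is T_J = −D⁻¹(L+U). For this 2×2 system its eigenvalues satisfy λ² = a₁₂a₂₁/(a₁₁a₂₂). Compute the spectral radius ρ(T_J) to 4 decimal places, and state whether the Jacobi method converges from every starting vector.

0.7559

a₁₂a₂₁/(a₁₁a₂₂) = (2)·(4) / ((7)·(2)) = 0.571429
ρ = √|0.571429| = √0.571429 = 0.7559
ρ < 1, so Jacobi converges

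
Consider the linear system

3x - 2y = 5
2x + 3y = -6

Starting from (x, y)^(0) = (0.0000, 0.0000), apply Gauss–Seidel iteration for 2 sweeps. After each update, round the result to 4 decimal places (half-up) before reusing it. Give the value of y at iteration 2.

-1.7284

Iteration 1:
  x = (5 - (-2)·0.0000) / (3) = 1.6667
  y = (-6 - (2)·1.6667) / (3) = -3.1111
Iteration 2:
  x = (5 - (-2)·-3.1111) / (3) = -0.4074
  y = (-6 - (2)·-0.4074) / (3) = -1.7284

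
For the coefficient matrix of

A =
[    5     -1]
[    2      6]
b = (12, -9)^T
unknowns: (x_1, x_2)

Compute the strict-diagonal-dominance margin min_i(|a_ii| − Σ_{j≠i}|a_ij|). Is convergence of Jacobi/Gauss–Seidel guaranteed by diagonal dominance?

row 1: |5| − (1) = 4
row 2: |6| − (2) = 4
minimum over rows = 4 → strictly diagonally dominant (convergence guaranteed)

4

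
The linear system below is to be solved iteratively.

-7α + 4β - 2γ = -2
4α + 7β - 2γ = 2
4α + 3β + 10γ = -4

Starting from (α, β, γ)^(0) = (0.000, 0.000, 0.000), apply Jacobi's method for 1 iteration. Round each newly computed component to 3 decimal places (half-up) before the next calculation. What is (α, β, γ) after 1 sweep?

(0.286, 0.286, -0.400)

Iteration 1:
  α = (-2 - (4)·0.000 - (-2)·0.000) / (-7) = 0.286
  β = (2 - (4)·0.000 - (-2)·0.000) / (7) = 0.286
  γ = (-4 - (4)·0.000 - (3)·0.000) / (10) = -0.400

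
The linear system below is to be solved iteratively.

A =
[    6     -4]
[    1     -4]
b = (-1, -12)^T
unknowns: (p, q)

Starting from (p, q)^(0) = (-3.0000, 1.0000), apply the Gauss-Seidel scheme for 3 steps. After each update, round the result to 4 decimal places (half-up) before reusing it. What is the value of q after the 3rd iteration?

3.5382

Iteration 1:
  p = (-1 - (-4)·1.0000) / (6) = 0.5000
  q = (-12 - (1)·0.5000) / (-4) = 3.1250
Iteration 2:
  p = (-1 - (-4)·3.1250) / (6) = 1.9167
  q = (-12 - (1)·1.9167) / (-4) = 3.4792
Iteration 3:
  p = (-1 - (-4)·3.4792) / (6) = 2.1528
  q = (-12 - (1)·2.1528) / (-4) = 3.5382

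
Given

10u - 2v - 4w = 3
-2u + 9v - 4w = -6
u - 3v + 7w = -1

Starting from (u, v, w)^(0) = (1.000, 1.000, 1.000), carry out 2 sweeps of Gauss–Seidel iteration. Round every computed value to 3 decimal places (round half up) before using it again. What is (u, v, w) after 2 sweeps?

Iteration 1:
  u = (3 - (-2)·1.000 - (-4)·1.000) / (10) = 0.900
  v = (-6 - (-2)·0.900 - (-4)·1.000) / (9) = -0.022
  w = (-1 - (1)·0.900 - (-3)·-0.022) / (7) = -0.281
Iteration 2:
  u = (3 - (-2)·-0.022 - (-4)·-0.281) / (10) = 0.183
  v = (-6 - (-2)·0.183 - (-4)·-0.281) / (9) = -0.751
  w = (-1 - (1)·0.183 - (-3)·-0.751) / (7) = -0.491

(0.183, -0.751, -0.491)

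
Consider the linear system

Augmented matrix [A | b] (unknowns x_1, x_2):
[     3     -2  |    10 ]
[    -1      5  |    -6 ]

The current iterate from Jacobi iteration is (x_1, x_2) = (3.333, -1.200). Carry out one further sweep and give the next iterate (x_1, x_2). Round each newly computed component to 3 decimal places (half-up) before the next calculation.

(2.533, -0.533)

One sweep:
  x_1 = (10 - (-2)·-1.200) / (3) = 2.533
  x_2 = (-6 - (-1)·3.333) / (5) = -0.533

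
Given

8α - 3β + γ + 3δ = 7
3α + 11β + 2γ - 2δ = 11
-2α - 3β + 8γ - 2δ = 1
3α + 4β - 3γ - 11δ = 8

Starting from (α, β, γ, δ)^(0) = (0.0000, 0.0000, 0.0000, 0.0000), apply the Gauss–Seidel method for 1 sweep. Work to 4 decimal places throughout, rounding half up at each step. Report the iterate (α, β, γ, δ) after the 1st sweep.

Iteration 1:
  α = (7 - (-3)·0.0000 - (1)·0.0000 - (3)·0.0000) / (8) = 0.8750
  β = (11 - (3)·0.8750 - (2)·0.0000 - (-2)·0.0000) / (11) = 0.7614
  γ = (1 - (-2)·0.8750 - (-3)·0.7614 - (-2)·0.0000) / (8) = 0.6293
  δ = (8 - (3)·0.8750 - (4)·0.7614 - (-3)·0.6293) / (-11) = -0.3834

(0.8750, 0.7614, 0.6293, -0.3834)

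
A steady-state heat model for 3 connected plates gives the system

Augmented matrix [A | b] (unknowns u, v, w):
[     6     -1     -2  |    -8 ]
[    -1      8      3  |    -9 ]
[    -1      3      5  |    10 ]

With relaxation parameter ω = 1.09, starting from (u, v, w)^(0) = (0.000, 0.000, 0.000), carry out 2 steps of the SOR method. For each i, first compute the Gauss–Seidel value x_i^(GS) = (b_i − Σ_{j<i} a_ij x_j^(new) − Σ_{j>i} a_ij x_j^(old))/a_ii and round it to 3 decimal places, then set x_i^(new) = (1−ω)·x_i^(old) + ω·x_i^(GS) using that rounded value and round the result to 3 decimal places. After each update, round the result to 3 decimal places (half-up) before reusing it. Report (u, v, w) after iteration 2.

(-0.566, -2.318, 3.321)

Iteration 1:
  u: GS value = (-8 - (-1)·0.000 - (-2)·0.000) / (6) = -1.333;  u ← (1−ω)·0.000 + ω·-1.333 = -1.453
  v: GS value = (-9 - (-1)·-1.453 - (3)·0.000) / (8) = -1.307;  v ← (1−ω)·0.000 + ω·-1.307 = -1.425
  w: GS value = (10 - (-1)·-1.453 - (3)·-1.425) / (5) = 2.564;  w ← (1−ω)·0.000 + ω·2.564 = 2.795
Iteration 2:
  u: GS value = (-8 - (-1)·-1.425 - (-2)·2.795) / (6) = -0.639;  u ← (1−ω)·-1.453 + ω·-0.639 = -0.566
  v: GS value = (-9 - (-1)·-0.566 - (3)·2.795) / (8) = -2.244;  v ← (1−ω)·-1.425 + ω·-2.244 = -2.318
  w: GS value = (10 - (-1)·-0.566 - (3)·-2.318) / (5) = 3.278;  w ← (1−ω)·2.795 + ω·3.278 = 3.321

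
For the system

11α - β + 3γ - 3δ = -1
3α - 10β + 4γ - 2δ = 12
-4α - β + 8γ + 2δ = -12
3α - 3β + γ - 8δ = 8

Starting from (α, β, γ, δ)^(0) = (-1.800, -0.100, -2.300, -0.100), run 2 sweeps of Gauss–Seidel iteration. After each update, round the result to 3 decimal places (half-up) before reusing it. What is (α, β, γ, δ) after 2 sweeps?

(0.060, -1.717, -1.618, -0.536)

Iteration 1:
  α = (-1 - (-1)·-0.100 - (3)·-2.300 - (-3)·-0.100) / (11) = 0.500
  β = (12 - (3)·0.500 - (4)·-2.300 - (-2)·-0.100) / (-10) = -1.950
  γ = (-12 - (-4)·0.500 - (-1)·-1.950 - (2)·-0.100) / (8) = -1.469
  δ = (8 - (3)·0.500 - (-3)·-1.950 - (1)·-1.469) / (-8) = -0.265
Iteration 2:
  α = (-1 - (-1)·-1.950 - (3)·-1.469 - (-3)·-0.265) / (11) = 0.060
  β = (12 - (3)·0.060 - (4)·-1.469 - (-2)·-0.265) / (-10) = -1.717
  γ = (-12 - (-4)·0.060 - (-1)·-1.717 - (2)·-0.265) / (8) = -1.618
  δ = (8 - (3)·0.060 - (-3)·-1.717 - (1)·-1.618) / (-8) = -0.536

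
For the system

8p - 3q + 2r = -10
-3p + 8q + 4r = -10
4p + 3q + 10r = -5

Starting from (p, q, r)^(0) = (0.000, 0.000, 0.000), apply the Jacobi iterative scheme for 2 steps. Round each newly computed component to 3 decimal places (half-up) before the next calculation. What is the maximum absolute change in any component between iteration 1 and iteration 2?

Iteration 1:
  p = (-10 - (-3)·0.000 - (2)·0.000) / (8) = -1.250
  q = (-10 - (-3)·0.000 - (4)·0.000) / (8) = -1.250
  r = (-5 - (4)·0.000 - (3)·0.000) / (10) = -0.500
Iteration 2:
  p = (-10 - (-3)·-1.250 - (2)·-0.500) / (8) = -1.594
  q = (-10 - (-3)·-1.250 - (4)·-0.500) / (8) = -1.469
  r = (-5 - (4)·-1.250 - (3)·-1.250) / (10) = 0.375
Change: (-0.344, -0.219, 0.875) → max |·| = 0.875

0.875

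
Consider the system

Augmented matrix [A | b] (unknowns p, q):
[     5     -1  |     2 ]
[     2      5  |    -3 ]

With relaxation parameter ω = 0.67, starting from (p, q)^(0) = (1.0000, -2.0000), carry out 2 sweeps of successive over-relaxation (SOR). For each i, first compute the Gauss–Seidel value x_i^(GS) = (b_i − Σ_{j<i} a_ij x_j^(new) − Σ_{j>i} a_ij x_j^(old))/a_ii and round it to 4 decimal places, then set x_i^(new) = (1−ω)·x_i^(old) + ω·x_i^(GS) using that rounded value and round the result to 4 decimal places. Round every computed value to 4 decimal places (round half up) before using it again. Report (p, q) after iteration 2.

(0.2227, -0.8413)

Iteration 1:
  p: GS value = (2 - (-1)·-2.0000) / (5) = 0.0000;  p ← (1−ω)·1.0000 + ω·0.0000 = 0.3300
  q: GS value = (-3 - (2)·0.3300) / (5) = -0.7320;  q ← (1−ω)·-2.0000 + ω·-0.7320 = -1.1504
Iteration 2:
  p: GS value = (2 - (-1)·-1.1504) / (5) = 0.1699;  p ← (1−ω)·0.3300 + ω·0.1699 = 0.2227
  q: GS value = (-3 - (2)·0.2227) / (5) = -0.6891;  q ← (1−ω)·-1.1504 + ω·-0.6891 = -0.8413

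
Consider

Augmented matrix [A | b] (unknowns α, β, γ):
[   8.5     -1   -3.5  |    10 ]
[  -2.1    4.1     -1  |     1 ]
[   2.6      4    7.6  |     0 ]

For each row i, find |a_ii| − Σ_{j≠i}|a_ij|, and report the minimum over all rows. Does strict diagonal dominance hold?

1

row 1: |8.5| − (1+3.5) = 4
row 2: |4.1| − (2.1+1) = 1
row 3: |7.6| − (2.6+4) = 1
minimum over rows = 1 → strictly diagonally dominant (convergence guaranteed)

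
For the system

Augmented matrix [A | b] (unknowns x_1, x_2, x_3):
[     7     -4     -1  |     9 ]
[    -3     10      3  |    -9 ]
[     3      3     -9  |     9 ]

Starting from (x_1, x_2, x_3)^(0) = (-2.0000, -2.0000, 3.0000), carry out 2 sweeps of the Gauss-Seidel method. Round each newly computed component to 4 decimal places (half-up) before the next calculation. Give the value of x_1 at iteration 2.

0.1619

Iteration 1:
  x_1 = (9 - (-4)·-2.0000 - (-1)·3.0000) / (7) = 0.5714
  x_2 = (-9 - (-3)·0.5714 - (3)·3.0000) / (10) = -1.6286
  x_3 = (9 - (3)·0.5714 - (3)·-1.6286) / (-9) = -1.3524
Iteration 2:
  x_1 = (9 - (-4)·-1.6286 - (-1)·-1.3524) / (7) = 0.1619
  x_2 = (-9 - (-3)·0.1619 - (3)·-1.3524) / (10) = -0.4457
  x_3 = (9 - (3)·0.1619 - (3)·-0.4457) / (-9) = -1.0946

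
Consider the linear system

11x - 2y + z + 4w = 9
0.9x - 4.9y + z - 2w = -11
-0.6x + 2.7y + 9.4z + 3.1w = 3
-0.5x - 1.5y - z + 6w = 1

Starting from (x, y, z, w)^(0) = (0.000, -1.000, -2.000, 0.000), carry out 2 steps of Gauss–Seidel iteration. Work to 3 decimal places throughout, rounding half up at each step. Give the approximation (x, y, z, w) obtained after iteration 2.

(0.944, 2.093, -0.452, 0.693)

Iteration 1:
  x = (9 - (-2)·-1.000 - (1)·-2.000 - (4)·0.000) / (11) = 0.818
  y = (-11 - (0.9)·0.818 - (1)·-2.000 - (-2)·0.000) / (-4.9) = 1.987
  z = (3 - (-0.6)·0.818 - (2.7)·1.987 - (3.1)·0.000) / (9.4) = -0.199
  w = (1 - (-0.5)·0.818 - (-1.5)·1.987 - (-1)·-0.199) / (6) = 0.698
Iteration 2:
  x = (9 - (-2)·1.987 - (1)·-0.199 - (4)·0.698) / (11) = 0.944
  y = (-11 - (0.9)·0.944 - (1)·-0.199 - (-2)·0.698) / (-4.9) = 2.093
  z = (3 - (-0.6)·0.944 - (2.7)·2.093 - (3.1)·0.698) / (9.4) = -0.452
  w = (1 - (-0.5)·0.944 - (-1.5)·2.093 - (-1)·-0.452) / (6) = 0.693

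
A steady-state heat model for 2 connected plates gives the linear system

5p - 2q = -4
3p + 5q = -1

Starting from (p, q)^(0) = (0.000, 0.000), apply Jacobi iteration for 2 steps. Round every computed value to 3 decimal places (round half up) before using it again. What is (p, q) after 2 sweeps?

Iteration 1:
  p = (-4 - (-2)·0.000) / (5) = -0.800
  q = (-1 - (3)·0.000) / (5) = -0.200
Iteration 2:
  p = (-4 - (-2)·-0.200) / (5) = -0.880
  q = (-1 - (3)·-0.800) / (5) = 0.280

(-0.880, 0.280)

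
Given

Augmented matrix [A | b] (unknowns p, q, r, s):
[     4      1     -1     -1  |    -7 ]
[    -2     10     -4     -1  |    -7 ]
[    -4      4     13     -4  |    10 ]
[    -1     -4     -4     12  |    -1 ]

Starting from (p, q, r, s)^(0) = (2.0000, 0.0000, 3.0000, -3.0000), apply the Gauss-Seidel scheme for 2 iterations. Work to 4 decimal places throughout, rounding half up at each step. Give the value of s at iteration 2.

Iteration 1:
  p = (-7 - (1)·0.0000 - (-1)·3.0000 - (-1)·-3.0000) / (4) = -1.7500
  q = (-7 - (-2)·-1.7500 - (-4)·3.0000 - (-1)·-3.0000) / (10) = -0.1500
  r = (10 - (-4)·-1.7500 - (4)·-0.1500 - (-4)·-3.0000) / (13) = -0.6462
  s = (-1 - (-1)·-1.7500 - (-4)·-0.1500 - (-4)·-0.6462) / (12) = -0.4946
Iteration 2:
  p = (-7 - (1)·-0.1500 - (-1)·-0.6462 - (-1)·-0.4946) / (4) = -1.9977
  q = (-7 - (-2)·-1.9977 - (-4)·-0.6462 - (-1)·-0.4946) / (10) = -1.4075
  r = (10 - (-4)·-1.9977 - (4)·-1.4075 - (-4)·-0.4946) / (13) = 0.4354
  s = (-1 - (-1)·-1.9977 - (-4)·-1.4075 - (-4)·0.4354) / (12) = -0.5738

-0.5738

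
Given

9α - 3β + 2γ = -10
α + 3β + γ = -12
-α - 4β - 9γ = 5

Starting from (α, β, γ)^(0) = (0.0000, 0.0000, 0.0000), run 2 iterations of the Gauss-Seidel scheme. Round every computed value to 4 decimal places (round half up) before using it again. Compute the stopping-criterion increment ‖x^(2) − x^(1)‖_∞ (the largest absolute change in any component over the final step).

Iteration 1:
  α = (-10 - (-3)·0.0000 - (2)·0.0000) / (9) = -1.1111
  β = (-12 - (1)·-1.1111 - (1)·0.0000) / (3) = -3.6296
  γ = (5 - (-1)·-1.1111 - (-4)·-3.6296) / (-9) = 1.1811
Iteration 2:
  α = (-10 - (-3)·-3.6296 - (2)·1.1811) / (9) = -2.5834
  β = (-12 - (1)·-2.5834 - (1)·1.1811) / (3) = -3.5326
  γ = (5 - (-1)·-2.5834 - (-4)·-3.5326) / (-9) = 1.3015
Change: (-1.4723, 0.0970, 0.1204) → max |·| = 1.4723

1.4723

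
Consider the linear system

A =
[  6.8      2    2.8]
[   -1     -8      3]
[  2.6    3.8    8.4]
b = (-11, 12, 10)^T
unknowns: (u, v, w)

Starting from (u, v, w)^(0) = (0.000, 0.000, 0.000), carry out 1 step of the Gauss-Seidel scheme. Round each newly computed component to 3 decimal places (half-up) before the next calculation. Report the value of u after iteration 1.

-1.618

Iteration 1:
  u = (-11 - (2)·0.000 - (2.8)·0.000) / (6.8) = -1.618
  v = (12 - (-1)·-1.618 - (3)·0.000) / (-8) = -1.298
  w = (10 - (2.6)·-1.618 - (3.8)·-1.298) / (8.4) = 2.278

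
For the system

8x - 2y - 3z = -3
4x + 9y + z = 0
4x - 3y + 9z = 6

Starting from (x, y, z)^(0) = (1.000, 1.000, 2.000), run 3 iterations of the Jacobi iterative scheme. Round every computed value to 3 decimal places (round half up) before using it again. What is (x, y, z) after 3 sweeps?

(-0.397, 0.129, 0.701)

Iteration 1:
  x = (-3 - (-2)·1.000 - (-3)·2.000) / (8) = 0.625
  y = (0 - (4)·1.000 - (1)·2.000) / (9) = -0.667
  z = (6 - (4)·1.000 - (-3)·1.000) / (9) = 0.556
Iteration 2:
  x = (-3 - (-2)·-0.667 - (-3)·0.556) / (8) = -0.333
  y = (0 - (4)·0.625 - (1)·0.556) / (9) = -0.340
  z = (6 - (4)·0.625 - (-3)·-0.667) / (9) = 0.167
Iteration 3:
  x = (-3 - (-2)·-0.340 - (-3)·0.167) / (8) = -0.397
  y = (0 - (4)·-0.333 - (1)·0.167) / (9) = 0.129
  z = (6 - (4)·-0.333 - (-3)·-0.340) / (9) = 0.701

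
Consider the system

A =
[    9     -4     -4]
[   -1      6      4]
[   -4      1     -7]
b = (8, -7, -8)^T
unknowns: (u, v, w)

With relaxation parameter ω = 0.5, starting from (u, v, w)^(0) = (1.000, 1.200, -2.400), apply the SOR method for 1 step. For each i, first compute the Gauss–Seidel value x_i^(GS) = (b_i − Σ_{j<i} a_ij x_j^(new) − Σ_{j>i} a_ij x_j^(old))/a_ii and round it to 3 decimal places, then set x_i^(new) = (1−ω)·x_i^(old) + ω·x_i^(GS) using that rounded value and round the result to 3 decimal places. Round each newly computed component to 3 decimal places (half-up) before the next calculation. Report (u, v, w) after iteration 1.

Iteration 1:
  u: GS value = (8 - (-4)·1.200 - (-4)·-2.400) / (9) = 0.356;  u ← (1−ω)·1.000 + ω·0.356 = 0.678
  v: GS value = (-7 - (-1)·0.678 - (4)·-2.400) / (6) = 0.546;  v ← (1−ω)·1.200 + ω·0.546 = 0.873
  w: GS value = (-8 - (-4)·0.678 - (1)·0.873) / (-7) = 0.880;  w ← (1−ω)·-2.400 + ω·0.880 = -0.760

(0.678, 0.873, -0.760)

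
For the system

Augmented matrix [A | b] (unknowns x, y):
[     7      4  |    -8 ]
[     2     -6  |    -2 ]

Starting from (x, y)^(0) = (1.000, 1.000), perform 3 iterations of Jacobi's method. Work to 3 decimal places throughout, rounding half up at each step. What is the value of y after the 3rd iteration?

Iteration 1:
  x = (-8 - (4)·1.000) / (7) = -1.714
  y = (-2 - (2)·1.000) / (-6) = 0.667
Iteration 2:
  x = (-8 - (4)·0.667) / (7) = -1.524
  y = (-2 - (2)·-1.714) / (-6) = -0.238
Iteration 3:
  x = (-8 - (4)·-0.238) / (7) = -1.007
  y = (-2 - (2)·-1.524) / (-6) = -0.175

-0.175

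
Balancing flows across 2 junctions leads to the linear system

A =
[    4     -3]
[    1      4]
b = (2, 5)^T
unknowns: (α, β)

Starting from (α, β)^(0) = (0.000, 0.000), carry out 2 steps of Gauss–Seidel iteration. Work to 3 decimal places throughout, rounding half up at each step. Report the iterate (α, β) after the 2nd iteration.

(1.344, 0.914)

Iteration 1:
  α = (2 - (-3)·0.000) / (4) = 0.500
  β = (5 - (1)·0.500) / (4) = 1.125
Iteration 2:
  α = (2 - (-3)·1.125) / (4) = 1.344
  β = (5 - (1)·1.344) / (4) = 0.914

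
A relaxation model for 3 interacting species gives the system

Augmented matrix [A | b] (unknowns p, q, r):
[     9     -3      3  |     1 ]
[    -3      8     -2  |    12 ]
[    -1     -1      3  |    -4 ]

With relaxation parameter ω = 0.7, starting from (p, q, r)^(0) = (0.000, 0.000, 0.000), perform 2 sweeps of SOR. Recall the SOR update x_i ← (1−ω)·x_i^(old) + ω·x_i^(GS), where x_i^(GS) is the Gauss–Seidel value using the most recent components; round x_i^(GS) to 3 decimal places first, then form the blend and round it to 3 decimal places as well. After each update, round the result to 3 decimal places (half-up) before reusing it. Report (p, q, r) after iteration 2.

(0.506, 1.387, -0.691)

Iteration 1:
  p: GS value = (1 - (-3)·0.000 - (3)·0.000) / (9) = 0.111;  p ← (1−ω)·0.000 + ω·0.111 = 0.078
  q: GS value = (12 - (-3)·0.078 - (-2)·0.000) / (8) = 1.529;  q ← (1−ω)·0.000 + ω·1.529 = 1.070
  r: GS value = (-4 - (-1)·0.078 - (-1)·1.070) / (3) = -0.951;  r ← (1−ω)·0.000 + ω·-0.951 = -0.666
Iteration 2:
  p: GS value = (1 - (-3)·1.070 - (3)·-0.666) / (9) = 0.690;  p ← (1−ω)·0.078 + ω·0.690 = 0.506
  q: GS value = (12 - (-3)·0.506 - (-2)·-0.666) / (8) = 1.523;  q ← (1−ω)·1.070 + ω·1.523 = 1.387
  r: GS value = (-4 - (-1)·0.506 - (-1)·1.387) / (3) = -0.702;  r ← (1−ω)·-0.666 + ω·-0.702 = -0.691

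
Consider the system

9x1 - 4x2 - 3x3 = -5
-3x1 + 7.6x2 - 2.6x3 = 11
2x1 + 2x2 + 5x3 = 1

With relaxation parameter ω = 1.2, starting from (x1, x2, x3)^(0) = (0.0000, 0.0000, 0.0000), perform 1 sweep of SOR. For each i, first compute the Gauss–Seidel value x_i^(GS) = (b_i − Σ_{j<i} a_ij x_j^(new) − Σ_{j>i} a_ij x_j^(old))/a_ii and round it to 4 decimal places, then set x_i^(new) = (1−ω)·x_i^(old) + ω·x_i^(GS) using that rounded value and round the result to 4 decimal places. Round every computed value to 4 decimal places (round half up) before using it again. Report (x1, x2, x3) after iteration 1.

Iteration 1:
  x1: GS value = (-5 - (-4)·0.0000 - (-3)·0.0000) / (9) = -0.5556;  x1 ← (1−ω)·0.0000 + ω·-0.5556 = -0.6667
  x2: GS value = (11 - (-3)·-0.6667 - (-2.6)·0.0000) / (7.6) = 1.1842;  x2 ← (1−ω)·0.0000 + ω·1.1842 = 1.4210
  x3: GS value = (1 - (2)·-0.6667 - (2)·1.4210) / (5) = -0.1017;  x3 ← (1−ω)·0.0000 + ω·-0.1017 = -0.1220

(-0.6667, 1.4210, -0.1220)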